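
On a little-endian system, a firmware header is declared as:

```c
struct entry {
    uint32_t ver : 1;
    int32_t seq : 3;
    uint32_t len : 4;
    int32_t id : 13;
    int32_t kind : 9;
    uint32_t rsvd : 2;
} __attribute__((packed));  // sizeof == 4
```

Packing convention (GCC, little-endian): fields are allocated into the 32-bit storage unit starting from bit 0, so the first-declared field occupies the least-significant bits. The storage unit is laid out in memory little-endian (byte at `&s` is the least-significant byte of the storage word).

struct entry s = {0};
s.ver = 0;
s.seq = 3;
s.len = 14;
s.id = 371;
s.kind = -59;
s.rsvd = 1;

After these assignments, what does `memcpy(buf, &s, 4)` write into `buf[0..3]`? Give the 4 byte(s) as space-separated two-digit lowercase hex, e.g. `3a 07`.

ver:1 = 0 → 0x0 << 0 → word 0x00000000
seq:3 = 3 → 0x3 << 1 → word 0x00000006
len:4 = 14 → 0xe << 4 → word 0x000000e6
id:13 = 371 → 0x173 << 8 → word 0x000173e6
kind:9 = -59 → 0x1c5 << 21 → word 0x38a173e6
rsvd:2 = 1 → 0x1 << 30 → word 0x78a173e6
word = 0x78a173e6 → little-endian bytes:
  [0]=0xe6  [1]=0x73  [2]=0xa1  [3]=0x78

e6 73 a1 78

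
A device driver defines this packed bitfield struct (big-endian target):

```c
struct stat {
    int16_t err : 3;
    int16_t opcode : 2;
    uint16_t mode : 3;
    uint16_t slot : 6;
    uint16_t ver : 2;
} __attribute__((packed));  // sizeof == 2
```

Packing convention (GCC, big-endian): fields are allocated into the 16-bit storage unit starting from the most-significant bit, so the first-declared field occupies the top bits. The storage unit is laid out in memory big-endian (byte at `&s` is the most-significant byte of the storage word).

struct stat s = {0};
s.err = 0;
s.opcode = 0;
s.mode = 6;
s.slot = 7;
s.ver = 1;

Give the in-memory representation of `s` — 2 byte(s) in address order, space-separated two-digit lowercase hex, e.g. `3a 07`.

err (3b) val=0 bits=0x0 at bit 13: 0x0000
opcode (2b) val=0 bits=0x0 at bit 11: 0x0000
mode (3b) val=6 bits=0x6 at bit 8: 0x0600
slot (6b) val=7 bits=0x7 at bit 2: 0x061c
ver (2b) val=1 bits=0x1 at bit 0: 0x061d
word = 0x061d → big-endian bytes:
  [0]=0x06  [1]=0x1d

06 1d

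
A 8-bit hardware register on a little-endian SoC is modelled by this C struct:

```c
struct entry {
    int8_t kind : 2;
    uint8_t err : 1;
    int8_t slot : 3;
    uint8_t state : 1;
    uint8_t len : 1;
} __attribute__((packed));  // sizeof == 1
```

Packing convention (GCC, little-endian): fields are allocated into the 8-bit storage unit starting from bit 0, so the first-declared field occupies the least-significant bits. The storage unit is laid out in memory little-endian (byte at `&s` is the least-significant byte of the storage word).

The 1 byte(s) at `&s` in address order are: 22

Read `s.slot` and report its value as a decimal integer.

-4

[0]=0x22 (little-endian) → word 0x22
kind [0+:2] = (word>>0) & 0x3 = 2
err [2+:1] = (word>>2) & 0x1 = 0
slot [3+:3] = (word>>3) & 0x7 = 4  ←
state [6+:1] = (word>>6) & 0x1 = 0
len [7+:1] = (word>>7) & 0x1 = 0
slot signed 3b, MSB=1: 4 - 8 = -4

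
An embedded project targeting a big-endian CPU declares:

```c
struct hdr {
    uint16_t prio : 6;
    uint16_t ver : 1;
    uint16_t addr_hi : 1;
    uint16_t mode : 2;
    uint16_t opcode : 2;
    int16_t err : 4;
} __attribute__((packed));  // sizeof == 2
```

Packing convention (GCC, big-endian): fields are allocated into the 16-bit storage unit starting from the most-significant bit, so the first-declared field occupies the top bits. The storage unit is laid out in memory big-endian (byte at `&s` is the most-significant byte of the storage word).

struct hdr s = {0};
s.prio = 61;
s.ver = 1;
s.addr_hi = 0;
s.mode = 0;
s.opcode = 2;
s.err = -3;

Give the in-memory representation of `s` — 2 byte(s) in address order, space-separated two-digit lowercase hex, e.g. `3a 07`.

prio (6b) val=61 bits=0x3d at bit 10: 0xf400
ver (1b) val=1 bits=0x1 at bit 9: 0xf600
addr_hi (1b) val=0 bits=0x0 at bit 8: 0xf600
mode (2b) val=0 bits=0x0 at bit 6: 0xf600
opcode (2b) val=2 bits=0x2 at bit 4: 0xf620
err (4b) val=-3 bits=0xd at bit 0: 0xf62d
word = 0xf62d → big-endian bytes:
  [0]=0xf6  [1]=0x2d

f6 2d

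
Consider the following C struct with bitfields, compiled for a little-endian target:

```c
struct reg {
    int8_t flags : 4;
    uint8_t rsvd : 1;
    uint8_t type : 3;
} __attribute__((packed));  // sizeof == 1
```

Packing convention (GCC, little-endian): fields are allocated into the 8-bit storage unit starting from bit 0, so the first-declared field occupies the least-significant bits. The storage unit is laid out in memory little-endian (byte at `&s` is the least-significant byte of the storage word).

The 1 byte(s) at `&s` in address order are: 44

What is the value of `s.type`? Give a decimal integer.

2

[0]=0x44 (little-endian) → word 0x44
flags:4 @ bit 0 → (0x44>>0)&0xf = 0x4
rsvd:1 @ bit 4 → (0x44>>4)&0x1 = 0x0
type:3 @ bit 5 → (0x44>>5)&0x7 = 0x2  ←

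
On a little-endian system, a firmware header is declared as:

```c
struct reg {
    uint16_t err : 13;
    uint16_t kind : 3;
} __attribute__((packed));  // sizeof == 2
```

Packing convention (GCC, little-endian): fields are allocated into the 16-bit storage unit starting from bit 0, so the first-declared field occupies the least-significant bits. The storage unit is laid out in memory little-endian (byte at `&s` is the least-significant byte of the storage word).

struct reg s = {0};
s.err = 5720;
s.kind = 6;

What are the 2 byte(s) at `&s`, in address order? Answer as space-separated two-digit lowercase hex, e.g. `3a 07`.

58 d6

err:13 = 5720 → 0x1658 << 0 → word 0x1658
kind:3 = 6 → 0x6 << 13 → word 0xd658
word = 0xd658 → little-endian bytes:
  [0]=0x58  [1]=0xd6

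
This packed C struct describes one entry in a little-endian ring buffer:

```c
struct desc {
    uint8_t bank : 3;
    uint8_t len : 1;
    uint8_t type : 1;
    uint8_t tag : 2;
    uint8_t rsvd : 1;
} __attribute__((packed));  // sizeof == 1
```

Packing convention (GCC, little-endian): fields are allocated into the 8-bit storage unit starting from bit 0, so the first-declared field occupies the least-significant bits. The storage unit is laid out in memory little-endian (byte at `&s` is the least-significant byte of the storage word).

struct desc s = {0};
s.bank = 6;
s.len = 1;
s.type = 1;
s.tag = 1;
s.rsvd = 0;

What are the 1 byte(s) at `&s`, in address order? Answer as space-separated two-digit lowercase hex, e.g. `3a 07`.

3e

[0+:3] bank=6 & 0x7 = 0x6; word=0x06
[3+:1] len=1 & 0x1 = 0x1; word=0x0e
[4+:1] type=1 & 0x1 = 0x1; word=0x1e
[5+:2] tag=1 & 0x3 = 0x1; word=0x3e
[7+:1] rsvd=0 & 0x1 = 0x0; word=0x3e
word = 0x3e → little-endian bytes:
  [0]=0x3e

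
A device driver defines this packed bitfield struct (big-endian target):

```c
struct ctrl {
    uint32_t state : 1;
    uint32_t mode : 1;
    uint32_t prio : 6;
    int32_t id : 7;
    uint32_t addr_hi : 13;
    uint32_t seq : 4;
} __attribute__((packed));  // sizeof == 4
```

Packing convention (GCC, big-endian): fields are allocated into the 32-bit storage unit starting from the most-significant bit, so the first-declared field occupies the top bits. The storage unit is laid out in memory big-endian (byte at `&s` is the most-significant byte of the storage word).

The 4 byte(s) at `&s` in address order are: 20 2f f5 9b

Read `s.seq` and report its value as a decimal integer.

11

[0]=0x20 [1]=0x2f [2]=0xf5 [3]=0x9b (big-endian) → word 0x202ff59b
state [31+:1] = (word>>31) & 0x1 = 0
mode [30+:1] = (word>>30) & 0x1 = 0
prio [24+:6] = (word>>24) & 0x3f = 32
id [17+:7] = (word>>17) & 0x7f = 23
addr_hi [4+:13] = (word>>4) & 0x1fff = 8025
seq [0+:4] = (word>>0) & 0xf = 11  ←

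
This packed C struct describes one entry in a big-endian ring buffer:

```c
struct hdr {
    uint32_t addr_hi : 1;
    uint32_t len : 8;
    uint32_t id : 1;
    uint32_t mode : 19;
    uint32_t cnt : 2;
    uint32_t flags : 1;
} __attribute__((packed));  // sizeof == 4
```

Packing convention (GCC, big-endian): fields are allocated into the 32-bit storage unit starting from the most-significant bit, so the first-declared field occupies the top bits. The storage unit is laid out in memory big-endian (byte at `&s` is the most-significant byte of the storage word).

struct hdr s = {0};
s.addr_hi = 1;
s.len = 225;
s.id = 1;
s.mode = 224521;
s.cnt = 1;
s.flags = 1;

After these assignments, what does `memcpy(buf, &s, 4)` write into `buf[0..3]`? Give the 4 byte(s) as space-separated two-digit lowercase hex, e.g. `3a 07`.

addr_hi (1b) val=1 bits=0x1 at bit 31: 0x80000000
len (8b) val=225 bits=0xe1 at bit 23: 0xf0800000
id (1b) val=1 bits=0x1 at bit 22: 0xf0c00000
mode (19b) val=224521 bits=0x36d09 at bit 3: 0xf0db6848
cnt (2b) val=1 bits=0x1 at bit 1: 0xf0db684a
flags (1b) val=1 bits=0x1 at bit 0: 0xf0db684b
word = 0xf0db684b → big-endian bytes:
  [0]=0xf0  [1]=0xdb  [2]=0x68  [3]=0x4b

f0 db 68 4b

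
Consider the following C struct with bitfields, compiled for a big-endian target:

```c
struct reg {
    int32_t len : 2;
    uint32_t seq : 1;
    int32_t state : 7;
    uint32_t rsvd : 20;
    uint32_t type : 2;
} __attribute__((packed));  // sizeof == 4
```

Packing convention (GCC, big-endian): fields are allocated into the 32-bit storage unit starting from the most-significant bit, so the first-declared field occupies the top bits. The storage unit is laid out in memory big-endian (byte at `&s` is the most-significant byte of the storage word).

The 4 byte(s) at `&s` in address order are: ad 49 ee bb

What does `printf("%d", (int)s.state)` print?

53

[0]=0xad [1]=0x49 [2]=0xee [3]=0xbb (big-endian) → word 0xad49eebb
len:2 @ bit 30 → (0xad49eebb>>30)&0x3 = 0x2
seq:1 @ bit 29 → (0xad49eebb>>29)&0x1 = 0x1
state:7 @ bit 22 → (0xad49eebb>>22)&0x7f = 0x35  ←
rsvd:20 @ bit 2 → (0xad49eebb>>2)&0xfffff = 0x27bae
type:2 @ bit 0 → (0xad49eebb>>0)&0x3 = 0x3
state signed 7b, MSB=0: value = 53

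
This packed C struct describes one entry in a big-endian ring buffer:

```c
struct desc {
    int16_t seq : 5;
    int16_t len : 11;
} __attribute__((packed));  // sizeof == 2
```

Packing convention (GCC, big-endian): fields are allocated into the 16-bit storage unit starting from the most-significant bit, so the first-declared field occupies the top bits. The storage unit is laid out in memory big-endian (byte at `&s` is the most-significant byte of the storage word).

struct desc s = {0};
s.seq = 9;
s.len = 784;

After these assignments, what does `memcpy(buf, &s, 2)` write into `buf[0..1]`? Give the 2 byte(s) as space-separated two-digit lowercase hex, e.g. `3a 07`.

4b 10

seq (5b) val=9 bits=0x9 at bit 11: 0x4800
len (11b) val=784 bits=0x310 at bit 0: 0x4b10
word = 0x4b10 → big-endian bytes:
  [0]=0x4b  [1]=0x10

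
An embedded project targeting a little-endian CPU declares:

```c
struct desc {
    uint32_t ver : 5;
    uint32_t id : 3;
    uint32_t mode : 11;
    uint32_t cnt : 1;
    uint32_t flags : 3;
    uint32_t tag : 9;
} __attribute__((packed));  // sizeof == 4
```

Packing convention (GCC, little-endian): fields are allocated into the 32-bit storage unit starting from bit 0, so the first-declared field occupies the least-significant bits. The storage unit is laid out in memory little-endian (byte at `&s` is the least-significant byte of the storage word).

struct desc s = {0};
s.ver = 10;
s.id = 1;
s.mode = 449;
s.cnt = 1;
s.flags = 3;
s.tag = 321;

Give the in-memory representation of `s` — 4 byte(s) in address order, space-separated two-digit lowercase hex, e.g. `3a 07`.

ver (5b) val=10 bits=0xa at bit 0: 0x0000000a
id (3b) val=1 bits=0x1 at bit 5: 0x0000002a
mode (11b) val=449 bits=0x1c1 at bit 8: 0x0001c12a
cnt (1b) val=1 bits=0x1 at bit 19: 0x0009c12a
flags (3b) val=3 bits=0x3 at bit 20: 0x0039c12a
tag (9b) val=321 bits=0x141 at bit 23: 0xa0b9c12a
word = 0xa0b9c12a → little-endian bytes:
  [0]=0x2a  [1]=0xc1  [2]=0xb9  [3]=0xa0

2a c1 b9 a0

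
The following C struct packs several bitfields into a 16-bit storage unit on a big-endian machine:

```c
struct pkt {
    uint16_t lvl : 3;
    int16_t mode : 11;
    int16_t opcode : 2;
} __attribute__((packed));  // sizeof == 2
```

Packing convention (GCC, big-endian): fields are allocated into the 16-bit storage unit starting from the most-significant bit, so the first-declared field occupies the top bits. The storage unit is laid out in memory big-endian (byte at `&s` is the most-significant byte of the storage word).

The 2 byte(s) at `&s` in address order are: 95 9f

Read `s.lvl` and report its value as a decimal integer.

[0]=0x95 [1]=0x9f (big-endian) → word 0x959f
lvl [13+:3] = (word>>13) & 0x7 = 4  ←
mode [2+:11] = (word>>2) & 0x7ff = 1383
opcode [0+:2] = (word>>0) & 0x3 = 3

4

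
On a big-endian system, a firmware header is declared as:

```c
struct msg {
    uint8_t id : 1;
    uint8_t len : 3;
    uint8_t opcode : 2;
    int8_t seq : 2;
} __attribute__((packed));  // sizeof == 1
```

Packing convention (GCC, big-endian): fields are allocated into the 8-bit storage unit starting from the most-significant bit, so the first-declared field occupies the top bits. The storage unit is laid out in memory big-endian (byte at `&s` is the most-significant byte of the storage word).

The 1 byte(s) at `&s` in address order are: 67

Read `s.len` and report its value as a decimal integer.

[0]=0x67 (big-endian) → word 0x67
id:1 @ bit 7 → (0x67>>7)&0x1 = 0x0
len:3 @ bit 4 → (0x67>>4)&0x7 = 0x6  ←
opcode:2 @ bit 2 → (0x67>>2)&0x3 = 0x1
seq:2 @ bit 0 → (0x67>>0)&0x3 = 0x3

6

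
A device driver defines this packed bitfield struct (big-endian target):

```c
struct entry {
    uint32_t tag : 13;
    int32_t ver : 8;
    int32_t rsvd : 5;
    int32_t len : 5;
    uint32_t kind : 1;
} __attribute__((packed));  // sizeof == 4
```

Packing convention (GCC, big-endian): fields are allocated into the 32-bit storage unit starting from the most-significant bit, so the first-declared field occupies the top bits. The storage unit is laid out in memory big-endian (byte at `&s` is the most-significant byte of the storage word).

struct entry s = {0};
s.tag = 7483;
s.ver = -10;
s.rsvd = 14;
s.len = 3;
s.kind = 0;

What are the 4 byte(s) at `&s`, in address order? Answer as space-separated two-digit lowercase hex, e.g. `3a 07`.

e9 df b3 86

tag:13 = 7483 → 0x1d3b << 19 → word 0xe9d80000
ver:8 = -10 → 0xf6 << 11 → word 0xe9dfb000
rsvd:5 = 14 → 0xe << 6 → word 0xe9dfb380
len:5 = 3 → 0x3 << 1 → word 0xe9dfb386
kind:1 = 0 → 0x0 << 0 → word 0xe9dfb386
word = 0xe9dfb386 → big-endian bytes:
  [0]=0xe9  [1]=0xdf  [2]=0xb3  [3]=0x86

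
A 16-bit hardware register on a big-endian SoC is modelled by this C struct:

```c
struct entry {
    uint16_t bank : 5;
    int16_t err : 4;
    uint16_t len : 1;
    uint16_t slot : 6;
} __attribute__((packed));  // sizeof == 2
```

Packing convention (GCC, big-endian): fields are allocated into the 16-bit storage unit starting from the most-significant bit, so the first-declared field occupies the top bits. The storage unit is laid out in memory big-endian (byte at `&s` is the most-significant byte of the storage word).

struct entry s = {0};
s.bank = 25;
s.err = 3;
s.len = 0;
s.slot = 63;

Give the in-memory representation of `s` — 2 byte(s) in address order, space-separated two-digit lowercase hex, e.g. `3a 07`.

bank (5b) val=25 bits=0x19 at bit 11: 0xc800
err (4b) val=3 bits=0x3 at bit 7: 0xc980
len (1b) val=0 bits=0x0 at bit 6: 0xc980
slot (6b) val=63 bits=0x3f at bit 0: 0xc9bf
word = 0xc9bf → big-endian bytes:
  [0]=0xc9  [1]=0xbf

c9 bf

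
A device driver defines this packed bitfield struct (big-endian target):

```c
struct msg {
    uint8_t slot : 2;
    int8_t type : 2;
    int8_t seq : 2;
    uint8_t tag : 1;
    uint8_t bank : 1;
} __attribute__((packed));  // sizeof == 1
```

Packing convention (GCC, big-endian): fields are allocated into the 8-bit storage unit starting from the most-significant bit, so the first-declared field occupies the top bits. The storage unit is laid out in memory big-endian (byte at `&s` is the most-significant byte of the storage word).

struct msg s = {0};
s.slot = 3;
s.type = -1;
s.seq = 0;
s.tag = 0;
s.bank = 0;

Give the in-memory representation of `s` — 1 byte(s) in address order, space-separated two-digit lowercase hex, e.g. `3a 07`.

f0

slot (2b) val=3 bits=0x3 at bit 6: 0xc0
type (2b) val=-1 bits=0x3 at bit 4: 0xf0
seq (2b) val=0 bits=0x0 at bit 2: 0xf0
tag (1b) val=0 bits=0x0 at bit 1: 0xf0
bank (1b) val=0 bits=0x0 at bit 0: 0xf0
word = 0xf0 → big-endian bytes:
  [0]=0xf0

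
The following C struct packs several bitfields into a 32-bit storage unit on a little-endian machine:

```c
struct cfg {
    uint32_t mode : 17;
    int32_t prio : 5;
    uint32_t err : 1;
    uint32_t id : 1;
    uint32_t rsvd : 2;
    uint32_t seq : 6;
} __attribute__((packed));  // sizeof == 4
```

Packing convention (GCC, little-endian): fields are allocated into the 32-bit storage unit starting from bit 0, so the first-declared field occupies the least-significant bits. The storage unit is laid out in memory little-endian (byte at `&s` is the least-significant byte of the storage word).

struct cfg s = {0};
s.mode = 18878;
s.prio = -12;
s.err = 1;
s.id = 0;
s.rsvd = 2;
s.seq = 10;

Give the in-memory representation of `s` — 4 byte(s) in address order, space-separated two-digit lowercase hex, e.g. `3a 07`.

mode (17b) val=18878 bits=0x49be at bit 0: 0x000049be
prio (5b) val=-12 bits=0x14 at bit 17: 0x002849be
err (1b) val=1 bits=0x1 at bit 22: 0x006849be
id (1b) val=0 bits=0x0 at bit 23: 0x006849be
rsvd (2b) val=2 bits=0x2 at bit 24: 0x026849be
seq (6b) val=10 bits=0xa at bit 26: 0x2a6849be
word = 0x2a6849be → little-endian bytes:
  [0]=0xbe  [1]=0x49  [2]=0x68  [3]=0x2a

be 49 68 2a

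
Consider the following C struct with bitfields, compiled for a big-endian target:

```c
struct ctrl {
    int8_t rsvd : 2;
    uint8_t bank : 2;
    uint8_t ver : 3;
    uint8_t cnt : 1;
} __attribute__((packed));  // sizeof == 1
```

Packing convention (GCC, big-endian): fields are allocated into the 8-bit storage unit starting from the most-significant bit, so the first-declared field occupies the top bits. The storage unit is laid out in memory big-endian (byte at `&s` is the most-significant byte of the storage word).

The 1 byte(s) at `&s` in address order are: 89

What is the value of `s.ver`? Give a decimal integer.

[0]=0x89 (big-endian) → word 0x89
rsvd:2 @ bit 6 → (0x89>>6)&0x3 = 0x2
bank:2 @ bit 4 → (0x89>>4)&0x3 = 0x0
ver:3 @ bit 1 → (0x89>>1)&0x7 = 0x4  ←
cnt:1 @ bit 0 → (0x89>>0)&0x1 = 0x1

4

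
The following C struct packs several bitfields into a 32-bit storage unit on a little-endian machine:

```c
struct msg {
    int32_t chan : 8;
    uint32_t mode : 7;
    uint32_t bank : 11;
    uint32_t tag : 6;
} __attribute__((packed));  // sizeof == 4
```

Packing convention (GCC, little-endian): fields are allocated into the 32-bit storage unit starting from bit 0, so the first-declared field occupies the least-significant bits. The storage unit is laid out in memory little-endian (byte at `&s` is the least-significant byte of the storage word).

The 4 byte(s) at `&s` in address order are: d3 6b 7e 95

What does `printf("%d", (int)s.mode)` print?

[0]=0xd3 [1]=0x6b [2]=0x7e [3]=0x95 (little-endian) → word 0x957e6bd3
chan:8 @ bit 0 → (0x957e6bd3>>0)&0xff = 0xd3
mode:7 @ bit 8 → (0x957e6bd3>>8)&0x7f = 0x6b  ←
bank:11 @ bit 15 → (0x957e6bd3>>15)&0x7ff = 0x2fc
tag:6 @ bit 26 → (0x957e6bd3>>26)&0x3f = 0x25

107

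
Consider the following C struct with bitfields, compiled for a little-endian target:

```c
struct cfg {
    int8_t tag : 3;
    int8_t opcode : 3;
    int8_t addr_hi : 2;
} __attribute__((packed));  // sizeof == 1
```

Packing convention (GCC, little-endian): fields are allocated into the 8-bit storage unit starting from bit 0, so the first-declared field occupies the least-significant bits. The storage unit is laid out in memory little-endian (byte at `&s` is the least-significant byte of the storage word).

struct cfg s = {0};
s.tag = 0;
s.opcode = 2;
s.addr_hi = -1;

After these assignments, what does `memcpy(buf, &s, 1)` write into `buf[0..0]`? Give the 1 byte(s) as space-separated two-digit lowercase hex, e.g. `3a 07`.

tag:3 = 0 → 0x0 << 0 → word 0x00
opcode:3 = 2 → 0x2 << 3 → word 0x10
addr_hi:2 = -1 → 0x3 << 6 → word 0xd0
word = 0xd0 → little-endian bytes:
  [0]=0xd0

d0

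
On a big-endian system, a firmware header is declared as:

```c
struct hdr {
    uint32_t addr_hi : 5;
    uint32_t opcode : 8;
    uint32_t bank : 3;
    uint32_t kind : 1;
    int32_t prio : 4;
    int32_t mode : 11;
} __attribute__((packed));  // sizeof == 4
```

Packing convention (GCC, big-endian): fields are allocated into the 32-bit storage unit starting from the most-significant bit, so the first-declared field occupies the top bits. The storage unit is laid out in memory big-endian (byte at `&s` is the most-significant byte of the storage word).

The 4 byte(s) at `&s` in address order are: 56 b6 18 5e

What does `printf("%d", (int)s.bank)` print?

[0]=0x56 [1]=0xb6 [2]=0x18 [3]=0x5e (big-endian) → word 0x56b6185e
addr_hi:5 @ bit 27 → (0x56b6185e>>27)&0x1f = 0xa
opcode:8 @ bit 19 → (0x56b6185e>>19)&0xff = 0xd6
bank:3 @ bit 16 → (0x56b6185e>>16)&0x7 = 0x6  ←
kind:1 @ bit 15 → (0x56b6185e>>15)&0x1 = 0x0
prio:4 @ bit 11 → (0x56b6185e>>11)&0xf = 0x3
mode:11 @ bit 0 → (0x56b6185e>>0)&0x7ff = 0x5e

6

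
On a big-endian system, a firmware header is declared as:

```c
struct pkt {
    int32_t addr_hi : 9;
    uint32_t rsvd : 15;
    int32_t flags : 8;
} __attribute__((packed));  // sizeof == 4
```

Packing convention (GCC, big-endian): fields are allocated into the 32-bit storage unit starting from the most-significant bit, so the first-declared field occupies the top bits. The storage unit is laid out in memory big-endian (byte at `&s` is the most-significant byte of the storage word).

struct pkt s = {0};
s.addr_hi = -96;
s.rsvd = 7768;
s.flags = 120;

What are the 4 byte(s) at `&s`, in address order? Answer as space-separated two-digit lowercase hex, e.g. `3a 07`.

addr_hi (9b) val=-96 bits=0x1a0 at bit 23: 0xd0000000
rsvd (15b) val=7768 bits=0x1e58 at bit 8: 0xd01e5800
flags (8b) val=120 bits=0x78 at bit 0: 0xd01e5878
word = 0xd01e5878 → big-endian bytes:
  [0]=0xd0  [1]=0x1e  [2]=0x58  [3]=0x78

d0 1e 58 78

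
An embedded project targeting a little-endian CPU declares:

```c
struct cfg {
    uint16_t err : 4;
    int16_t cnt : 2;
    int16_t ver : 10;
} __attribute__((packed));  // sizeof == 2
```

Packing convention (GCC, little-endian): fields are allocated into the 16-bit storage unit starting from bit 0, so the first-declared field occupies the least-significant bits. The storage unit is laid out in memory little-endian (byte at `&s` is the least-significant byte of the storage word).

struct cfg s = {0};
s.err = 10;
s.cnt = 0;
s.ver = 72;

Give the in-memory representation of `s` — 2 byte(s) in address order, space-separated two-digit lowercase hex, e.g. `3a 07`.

0a 12

err (4b) val=10 bits=0xa at bit 0: 0x000a
cnt (2b) val=0 bits=0x0 at bit 4: 0x000a
ver (10b) val=72 bits=0x48 at bit 6: 0x120a
word = 0x120a → little-endian bytes:
  [0]=0x0a  [1]=0x12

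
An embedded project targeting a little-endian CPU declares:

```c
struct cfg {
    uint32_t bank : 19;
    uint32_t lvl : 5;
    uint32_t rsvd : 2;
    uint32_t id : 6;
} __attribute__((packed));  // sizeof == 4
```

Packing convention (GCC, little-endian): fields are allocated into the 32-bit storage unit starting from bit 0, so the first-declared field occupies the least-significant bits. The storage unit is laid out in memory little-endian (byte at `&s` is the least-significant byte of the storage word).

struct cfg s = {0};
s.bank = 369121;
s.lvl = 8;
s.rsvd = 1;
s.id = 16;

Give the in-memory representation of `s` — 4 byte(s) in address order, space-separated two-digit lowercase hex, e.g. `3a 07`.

e1 a1 45 41

bank:19 = 369121 → 0x5a1e1 << 0 → word 0x0005a1e1
lvl:5 = 8 → 0x8 << 19 → word 0x0045a1e1
rsvd:2 = 1 → 0x1 << 24 → word 0x0145a1e1
id:6 = 16 → 0x10 << 26 → word 0x4145a1e1
word = 0x4145a1e1 → little-endian bytes:
  [0]=0xe1  [1]=0xa1  [2]=0x45  [3]=0x41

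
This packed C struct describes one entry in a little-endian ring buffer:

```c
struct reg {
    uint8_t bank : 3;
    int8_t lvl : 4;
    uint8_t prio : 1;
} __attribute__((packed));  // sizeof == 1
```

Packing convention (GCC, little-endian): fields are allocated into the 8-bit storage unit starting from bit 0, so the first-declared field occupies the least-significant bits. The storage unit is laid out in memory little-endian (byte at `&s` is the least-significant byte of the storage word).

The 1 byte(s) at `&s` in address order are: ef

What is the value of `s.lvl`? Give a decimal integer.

-3

[0]=0xef (little-endian) → word 0xef
bank:3 @ bit 0 → (0xef>>0)&0x7 = 0x7
lvl:4 @ bit 3 → (0xef>>3)&0xf = 0xd  ←
prio:1 @ bit 7 → (0xef>>7)&0x1 = 0x1
lvl signed 4b, MSB=1: 13 - 16 = -3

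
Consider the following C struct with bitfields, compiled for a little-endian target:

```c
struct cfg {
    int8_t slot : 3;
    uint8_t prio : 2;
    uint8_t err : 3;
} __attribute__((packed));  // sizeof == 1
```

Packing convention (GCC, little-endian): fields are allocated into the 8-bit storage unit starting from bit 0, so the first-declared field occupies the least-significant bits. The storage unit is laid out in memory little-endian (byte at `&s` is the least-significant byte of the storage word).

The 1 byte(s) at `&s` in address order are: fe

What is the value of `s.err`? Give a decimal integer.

[0]=0xfe (little-endian) → word 0xfe
slot:3 @ bit 0 → (0xfe>>0)&0x7 = 0x6
prio:2 @ bit 3 → (0xfe>>3)&0x3 = 0x3
err:3 @ bit 5 → (0xfe>>5)&0x7 = 0x7  ←

7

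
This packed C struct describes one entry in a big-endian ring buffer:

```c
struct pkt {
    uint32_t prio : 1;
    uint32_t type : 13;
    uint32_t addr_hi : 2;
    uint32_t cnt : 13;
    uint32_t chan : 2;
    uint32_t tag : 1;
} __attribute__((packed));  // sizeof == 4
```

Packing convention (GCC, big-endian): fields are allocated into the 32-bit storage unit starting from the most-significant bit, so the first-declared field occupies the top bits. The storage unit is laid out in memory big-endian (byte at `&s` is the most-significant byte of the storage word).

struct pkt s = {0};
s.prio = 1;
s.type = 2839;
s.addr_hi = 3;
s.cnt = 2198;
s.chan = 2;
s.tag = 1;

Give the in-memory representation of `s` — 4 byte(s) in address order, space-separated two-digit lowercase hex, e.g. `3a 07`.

ac 5f 44 b5

prio (1b) val=1 bits=0x1 at bit 31: 0x80000000
type (13b) val=2839 bits=0xb17 at bit 18: 0xac5c0000
addr_hi (2b) val=3 bits=0x3 at bit 16: 0xac5f0000
cnt (13b) val=2198 bits=0x896 at bit 3: 0xac5f44b0
chan (2b) val=2 bits=0x2 at bit 1: 0xac5f44b4
tag (1b) val=1 bits=0x1 at bit 0: 0xac5f44b5
word = 0xac5f44b5 → big-endian bytes:
  [0]=0xac  [1]=0x5f  [2]=0x44  [3]=0xb5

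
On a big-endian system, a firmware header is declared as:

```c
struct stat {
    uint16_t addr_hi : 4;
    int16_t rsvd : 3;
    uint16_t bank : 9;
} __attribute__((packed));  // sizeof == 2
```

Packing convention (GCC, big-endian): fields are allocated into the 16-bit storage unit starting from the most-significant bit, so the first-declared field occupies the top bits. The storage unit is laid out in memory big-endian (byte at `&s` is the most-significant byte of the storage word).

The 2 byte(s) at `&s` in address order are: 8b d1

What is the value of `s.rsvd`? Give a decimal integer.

[0]=0x8b [1]=0xd1 (big-endian) → word 0x8bd1
addr_hi [12+:4] = (word>>12) & 0xf = 8
rsvd [9+:3] = (word>>9) & 0x7 = 5  ←
bank [0+:9] = (word>>0) & 0x1ff = 465
rsvd signed 3b, MSB=1: 5 - 8 = -3

-3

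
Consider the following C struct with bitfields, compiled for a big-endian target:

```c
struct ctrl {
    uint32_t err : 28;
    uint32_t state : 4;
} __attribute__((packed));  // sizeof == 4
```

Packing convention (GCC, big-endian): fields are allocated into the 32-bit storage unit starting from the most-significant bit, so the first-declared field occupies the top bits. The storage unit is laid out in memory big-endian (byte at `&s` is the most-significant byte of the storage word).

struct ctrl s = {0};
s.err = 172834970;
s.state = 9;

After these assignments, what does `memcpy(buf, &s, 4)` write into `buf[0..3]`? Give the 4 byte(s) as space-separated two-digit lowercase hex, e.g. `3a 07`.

a4 d4 09 a9

err (28b) val=172834970 bits=0xa4d409a at bit 4: 0xa4d409a0
state (4b) val=9 bits=0x9 at bit 0: 0xa4d409a9
word = 0xa4d409a9 → big-endian bytes:
  [0]=0xa4  [1]=0xd4  [2]=0x09  [3]=0xa9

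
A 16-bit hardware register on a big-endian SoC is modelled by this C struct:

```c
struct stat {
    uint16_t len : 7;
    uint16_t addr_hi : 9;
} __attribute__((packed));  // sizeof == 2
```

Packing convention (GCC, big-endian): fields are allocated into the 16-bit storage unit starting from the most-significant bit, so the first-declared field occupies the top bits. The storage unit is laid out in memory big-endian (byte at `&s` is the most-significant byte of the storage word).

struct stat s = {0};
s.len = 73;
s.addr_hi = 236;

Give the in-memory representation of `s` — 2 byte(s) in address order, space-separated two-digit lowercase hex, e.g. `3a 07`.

92 ec

[9+:7] len=73 & 0x7f = 0x49; word=0x9200
[0+:9] addr_hi=236 & 0x1ff = 0xec; word=0x92ec
word = 0x92ec → big-endian bytes:
  [0]=0x92  [1]=0xec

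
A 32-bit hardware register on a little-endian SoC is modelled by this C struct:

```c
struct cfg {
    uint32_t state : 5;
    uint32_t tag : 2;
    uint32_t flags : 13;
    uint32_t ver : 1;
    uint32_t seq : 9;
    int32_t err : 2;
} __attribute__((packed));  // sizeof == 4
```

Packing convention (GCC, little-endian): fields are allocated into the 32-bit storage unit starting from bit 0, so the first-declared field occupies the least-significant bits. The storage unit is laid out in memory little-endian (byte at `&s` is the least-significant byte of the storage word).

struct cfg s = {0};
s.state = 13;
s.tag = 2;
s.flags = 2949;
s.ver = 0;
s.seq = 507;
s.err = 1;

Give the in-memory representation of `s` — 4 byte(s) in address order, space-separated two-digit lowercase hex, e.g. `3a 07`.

cd c2 65 7f

state:5 = 13 → 0xd << 0 → word 0x0000000d
tag:2 = 2 → 0x2 << 5 → word 0x0000004d
flags:13 = 2949 → 0xb85 << 7 → word 0x0005c2cd
ver:1 = 0 → 0x0 << 20 → word 0x0005c2cd
seq:9 = 507 → 0x1fb << 21 → word 0x3f65c2cd
err:2 = 1 → 0x1 << 30 → word 0x7f65c2cd
word = 0x7f65c2cd → little-endian bytes:
  [0]=0xcd  [1]=0xc2  [2]=0x65  [3]=0x7f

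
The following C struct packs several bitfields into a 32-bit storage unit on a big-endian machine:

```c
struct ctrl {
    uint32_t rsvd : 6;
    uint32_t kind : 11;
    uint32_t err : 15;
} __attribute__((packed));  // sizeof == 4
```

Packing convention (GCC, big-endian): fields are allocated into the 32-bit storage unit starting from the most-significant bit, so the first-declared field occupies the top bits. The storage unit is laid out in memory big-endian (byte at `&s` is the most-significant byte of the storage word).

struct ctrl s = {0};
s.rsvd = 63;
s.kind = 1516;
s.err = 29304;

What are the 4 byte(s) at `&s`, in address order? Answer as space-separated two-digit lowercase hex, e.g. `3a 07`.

rsvd (6b) val=63 bits=0x3f at bit 26: 0xfc000000
kind (11b) val=1516 bits=0x5ec at bit 15: 0xfef60000
err (15b) val=29304 bits=0x7278 at bit 0: 0xfef67278
word = 0xfef67278 → big-endian bytes:
  [0]=0xfe  [1]=0xf6  [2]=0x72  [3]=0x78

fe f6 72 78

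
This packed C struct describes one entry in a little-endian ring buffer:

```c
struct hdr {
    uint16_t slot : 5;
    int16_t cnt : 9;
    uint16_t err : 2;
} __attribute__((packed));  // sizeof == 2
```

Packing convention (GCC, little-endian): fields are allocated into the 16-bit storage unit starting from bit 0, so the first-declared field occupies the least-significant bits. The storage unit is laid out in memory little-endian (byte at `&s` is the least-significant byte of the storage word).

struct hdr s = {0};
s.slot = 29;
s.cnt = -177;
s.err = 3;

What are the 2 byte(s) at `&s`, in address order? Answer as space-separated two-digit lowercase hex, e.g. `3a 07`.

[0+:5] slot=29 & 0x1f = 0x1d; word=0x001d
[5+:9] cnt=-177 & 0x1ff = 0x14f; word=0x29fd
[14+:2] err=3 & 0x3 = 0x3; word=0xe9fd
word = 0xe9fd → little-endian bytes:
  [0]=0xfd  [1]=0xe9

fd e9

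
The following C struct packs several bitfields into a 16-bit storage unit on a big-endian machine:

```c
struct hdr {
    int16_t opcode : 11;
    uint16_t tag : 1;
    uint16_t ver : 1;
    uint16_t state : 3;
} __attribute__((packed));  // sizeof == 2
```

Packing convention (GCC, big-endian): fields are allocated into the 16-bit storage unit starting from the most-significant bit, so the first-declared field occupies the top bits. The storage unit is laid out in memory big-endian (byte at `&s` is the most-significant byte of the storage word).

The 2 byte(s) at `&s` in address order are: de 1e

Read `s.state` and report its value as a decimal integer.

6

[0]=0xde [1]=0x1e (big-endian) → word 0xde1e
opcode [5+:11] = (word>>5) & 0x7ff = 1776
tag [4+:1] = (word>>4) & 0x1 = 1
ver [3+:1] = (word>>3) & 0x1 = 1
state [0+:3] = (word>>0) & 0x7 = 6  ←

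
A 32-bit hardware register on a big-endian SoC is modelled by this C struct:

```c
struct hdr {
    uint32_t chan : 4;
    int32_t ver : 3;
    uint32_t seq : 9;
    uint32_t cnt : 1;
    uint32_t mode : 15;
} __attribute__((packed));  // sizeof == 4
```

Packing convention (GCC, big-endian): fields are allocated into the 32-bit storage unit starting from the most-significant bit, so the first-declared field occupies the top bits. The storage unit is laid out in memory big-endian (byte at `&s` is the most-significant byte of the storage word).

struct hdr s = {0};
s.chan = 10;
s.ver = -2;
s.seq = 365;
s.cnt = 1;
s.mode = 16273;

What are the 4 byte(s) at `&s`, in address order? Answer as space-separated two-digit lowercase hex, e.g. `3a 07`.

chan:4 = 10 → 0xa << 28 → word 0xa0000000
ver:3 = -2 → 0x6 << 25 → word 0xac000000
seq:9 = 365 → 0x16d << 16 → word 0xad6d0000
cnt:1 = 1 → 0x1 << 15 → word 0xad6d8000
mode:15 = 16273 → 0x3f91 << 0 → word 0xad6dbf91
word = 0xad6dbf91 → big-endian bytes:
  [0]=0xad  [1]=0x6d  [2]=0xbf  [3]=0x91

ad 6d bf 91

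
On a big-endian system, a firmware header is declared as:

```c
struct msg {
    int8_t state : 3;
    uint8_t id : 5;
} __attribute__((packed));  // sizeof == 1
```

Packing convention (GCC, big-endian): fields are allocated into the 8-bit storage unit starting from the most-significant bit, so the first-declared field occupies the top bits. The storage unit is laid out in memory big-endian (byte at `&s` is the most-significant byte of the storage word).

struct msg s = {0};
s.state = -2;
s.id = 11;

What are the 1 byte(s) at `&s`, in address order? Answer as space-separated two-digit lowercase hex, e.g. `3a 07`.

state (3b) val=-2 bits=0x6 at bit 5: 0xc0
id (5b) val=11 bits=0xb at bit 0: 0xcb
word = 0xcb → big-endian bytes:
  [0]=0xcb

cb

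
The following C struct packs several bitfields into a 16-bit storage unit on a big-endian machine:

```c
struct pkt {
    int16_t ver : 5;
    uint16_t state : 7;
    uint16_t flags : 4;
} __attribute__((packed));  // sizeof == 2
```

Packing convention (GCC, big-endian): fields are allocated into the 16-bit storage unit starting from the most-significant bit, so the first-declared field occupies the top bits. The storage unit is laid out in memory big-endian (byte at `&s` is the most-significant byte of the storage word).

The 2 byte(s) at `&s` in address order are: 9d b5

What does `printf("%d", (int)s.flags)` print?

[0]=0x9d [1]=0xb5 (big-endian) → word 0x9db5
ver:5 @ bit 11 → (0x9db5>>11)&0x1f = 0x13
state:7 @ bit 4 → (0x9db5>>4)&0x7f = 0x5b
flags:4 @ bit 0 → (0x9db5>>0)&0xf = 0x5  ←

5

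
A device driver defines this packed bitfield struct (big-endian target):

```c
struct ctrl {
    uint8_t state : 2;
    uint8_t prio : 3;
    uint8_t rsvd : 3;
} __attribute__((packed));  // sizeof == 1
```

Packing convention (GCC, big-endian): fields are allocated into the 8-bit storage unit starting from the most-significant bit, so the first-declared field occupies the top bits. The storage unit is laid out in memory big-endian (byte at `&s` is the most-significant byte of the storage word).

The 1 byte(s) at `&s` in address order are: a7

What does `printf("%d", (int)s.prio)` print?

[0]=0xa7 (big-endian) → word 0xa7
state:2 @ bit 6 → (0xa7>>6)&0x3 = 0x2
prio:3 @ bit 3 → (0xa7>>3)&0x7 = 0x4  ←
rsvd:3 @ bit 0 → (0xa7>>0)&0x7 = 0x7

4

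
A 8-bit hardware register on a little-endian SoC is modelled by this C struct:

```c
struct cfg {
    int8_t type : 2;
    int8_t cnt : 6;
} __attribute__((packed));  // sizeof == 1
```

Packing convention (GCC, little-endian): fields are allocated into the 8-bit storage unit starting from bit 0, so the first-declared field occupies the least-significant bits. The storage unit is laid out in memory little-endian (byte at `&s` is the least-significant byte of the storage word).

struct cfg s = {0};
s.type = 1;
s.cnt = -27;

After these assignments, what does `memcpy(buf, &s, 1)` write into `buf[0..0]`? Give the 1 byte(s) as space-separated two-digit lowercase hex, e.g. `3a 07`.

95

type (2b) val=1 bits=0x1 at bit 0: 0x01
cnt (6b) val=-27 bits=0x25 at bit 2: 0x95
word = 0x95 → little-endian bytes:
  [0]=0x95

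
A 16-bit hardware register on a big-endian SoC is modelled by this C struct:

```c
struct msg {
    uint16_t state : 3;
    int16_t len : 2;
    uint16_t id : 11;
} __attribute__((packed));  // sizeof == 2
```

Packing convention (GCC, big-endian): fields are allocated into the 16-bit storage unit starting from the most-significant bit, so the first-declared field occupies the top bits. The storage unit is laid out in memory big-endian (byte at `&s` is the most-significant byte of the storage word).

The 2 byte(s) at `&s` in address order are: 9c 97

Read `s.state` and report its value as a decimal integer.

4

[0]=0x9c [1]=0x97 (big-endian) → word 0x9c97
state [13+:3] = (word>>13) & 0x7 = 4  ←
len [11+:2] = (word>>11) & 0x3 = 3
id [0+:11] = (word>>0) & 0x7ff = 1175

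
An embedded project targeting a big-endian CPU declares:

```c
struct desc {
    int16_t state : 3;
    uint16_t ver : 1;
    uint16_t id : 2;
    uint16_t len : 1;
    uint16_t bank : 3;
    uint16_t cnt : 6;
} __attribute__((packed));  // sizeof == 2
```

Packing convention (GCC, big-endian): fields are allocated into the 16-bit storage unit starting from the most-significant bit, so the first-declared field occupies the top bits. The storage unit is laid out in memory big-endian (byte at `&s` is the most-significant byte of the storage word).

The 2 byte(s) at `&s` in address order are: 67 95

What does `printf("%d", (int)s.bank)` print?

6

[0]=0x67 [1]=0x95 (big-endian) → word 0x6795
state:3 @ bit 13 → (0x6795>>13)&0x7 = 0x3
ver:1 @ bit 12 → (0x6795>>12)&0x1 = 0x0
id:2 @ bit 10 → (0x6795>>10)&0x3 = 0x1
len:1 @ bit 9 → (0x6795>>9)&0x1 = 0x1
bank:3 @ bit 6 → (0x6795>>6)&0x7 = 0x6  ←
cnt:6 @ bit 0 → (0x6795>>0)&0x3f = 0x15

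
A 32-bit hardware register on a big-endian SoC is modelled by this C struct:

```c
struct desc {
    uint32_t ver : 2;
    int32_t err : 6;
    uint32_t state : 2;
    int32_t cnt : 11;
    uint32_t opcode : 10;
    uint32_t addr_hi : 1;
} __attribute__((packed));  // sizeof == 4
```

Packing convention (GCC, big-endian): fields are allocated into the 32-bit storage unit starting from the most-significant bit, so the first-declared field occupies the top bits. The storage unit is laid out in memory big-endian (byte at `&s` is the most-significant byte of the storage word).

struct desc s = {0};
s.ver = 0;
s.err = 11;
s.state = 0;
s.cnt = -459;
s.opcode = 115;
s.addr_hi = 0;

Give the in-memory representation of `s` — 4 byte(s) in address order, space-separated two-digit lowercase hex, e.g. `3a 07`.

0b 31 a8 e6

ver:2 = 0 → 0x0 << 30 → word 0x00000000
err:6 = 11 → 0xb << 24 → word 0x0b000000
state:2 = 0 → 0x0 << 22 → word 0x0b000000
cnt:11 = -459 → 0x635 << 11 → word 0x0b31a800
opcode:10 = 115 → 0x73 << 1 → word 0x0b31a8e6
addr_hi:1 = 0 → 0x0 << 0 → word 0x0b31a8e6
word = 0x0b31a8e6 → big-endian bytes:
  [0]=0x0b  [1]=0x31  [2]=0xa8  [3]=0xe6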